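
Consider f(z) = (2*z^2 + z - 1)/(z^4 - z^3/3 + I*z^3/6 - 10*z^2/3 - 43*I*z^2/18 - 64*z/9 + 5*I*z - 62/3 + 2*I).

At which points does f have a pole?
The singularities of f are the zeros of the denominator. Factoring,
  z^4 - z^3/3 + I*z^3/6 - 10*z^2/3 - 43*I*z^2/18 - 64*z/9 + 5*I*z - 62/3 + 2*I = (z - 3)*(z + 2/3 + 3*I/2)*(z + 2 + 2*I/3)*(z - 2*I)
so the candidates are z = 3, z = -2/3 - 3*I/2, z = -2 - 2*I/3, z = 2*I.

Check the numerator P(z) = 2*z^2 + z - 1 at each one:
  P(3) = 20 ≠ 0, so z = 3 is a (simple) pole.
  P(-2/3 - 3*I/2) = -95/18 + 5*I/2 ≠ 0, so z = -2/3 - 3*I/2 is a (simple) pole.
  P(-2 - 2*I/3) = 37/9 + 14*I/3 ≠ 0, so z = -2 - 2*I/3 is a (simple) pole.
  P(2*I) = -9 + 2*I ≠ 0, so z = 2*I is a (simple) pole.

Poles of f: {-2 - 2*I/3, -2/3 - 3*I/2, 2*I, 3}

Final answer: {-2 - 2*I/3, -2/3 - 3*I/2, 2*I, 3}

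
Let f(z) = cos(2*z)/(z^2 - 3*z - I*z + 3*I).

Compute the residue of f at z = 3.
Write f(z) = P(z)/Q(z) with P(z) = cos(2*z) and Q(z) = z^2 - 3*z - I*z + 3*I.
The denominator factors as Q(z) = (z - I)*(z - 3), so z = 3 is a simple zero of Q and P is analytic there; z = 3 is therefore a simple pole and
  Res(f, z₀) = P(z₀)/Q'(z₀).

Q'(z) = 2*z - 3 - I, so Q'(3) = 3 - I.
P(3) = cos(6).

Res(f, 3) = (cos(6))/(3 - I) = (3/10 + I/10)*cos(6)

Final answer: (3/10 + I/10)*cos(6)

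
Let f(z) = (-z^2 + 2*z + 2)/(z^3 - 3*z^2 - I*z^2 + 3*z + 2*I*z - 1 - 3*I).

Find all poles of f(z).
The singularities of f are the zeros of the denominator. Factoring,
  z^3 - 3*z^2 - I*z^2 + 3*z + 2*I*z - 1 - 3*I = (z - 2 - I)*(z - I)*(z - 1 + I)
so the candidates are z = 2 + I, z = I, z = 1 - I.

Check the numerator P(z) = -z^2 + 2*z + 2 at each one:
  P(2 + I) = 3 - 2*I ≠ 0, so z = 2 + I is a (simple) pole.
  P(I) = 3 + 2*I ≠ 0, so z = I is a (simple) pole.
  P(1 - I) = 4 ≠ 0, so z = 1 - I is a (simple) pole.

Poles of f: {I, 1 - I, 2 + I}

Final answer: {I, 1 - I, 2 + I}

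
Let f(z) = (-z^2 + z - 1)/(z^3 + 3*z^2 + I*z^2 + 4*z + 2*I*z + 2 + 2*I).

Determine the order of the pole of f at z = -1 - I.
Factor the denominator:
  z^3 + 3*z^2 + I*z^2 + 4*z + 2*I*z + 2 + 2*I = (z + 1 + I)^2*(z + 1 - I)

The numerator P(z) = -z^2 + z - 1 has P(-1 - I) = -2 - 3*I ≠ 0, so no factor of (z + 1 + I) cancels.
Near z = -1 - I we can therefore write f(z) = g(z)/(z + 1 + I)^2 with g analytic at -1 - I and g(-1 - I) ≠ 0 (g is the numerator divided by the remaining denominator factors).

Hence z = -1 - I is a pole of order 2.

Final answer: 2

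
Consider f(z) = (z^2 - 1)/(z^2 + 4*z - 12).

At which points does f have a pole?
The singularities of f are the zeros of the denominator. Factoring,
  z^2 + 4*z - 12 = (z - 2)*(z + 6)
so the candidates are z = 2, z = -6.

Check the numerator P(z) = z^2 - 1 at each one:
  P(2) = 3 ≠ 0, so z = 2 is a (simple) pole.
  P(-6) = 35 ≠ 0, so z = -6 is a (simple) pole.

Poles of f: {-6, 2}

Final answer: {-6, 2}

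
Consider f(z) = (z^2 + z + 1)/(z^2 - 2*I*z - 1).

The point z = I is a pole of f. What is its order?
Factor the denominator:
  z^2 - 2*I*z - 1 = (z - I)^2

The numerator P(z) = z^2 + z + 1 has P(I) = I ≠ 0, so no factor of (z - I) cancels.
Near z = I we can therefore write f(z) = g(z)/(z - I)^2 with g analytic at I and g(I) ≠ 0 (g is just the numerator).

Hence z = I is a pole of order 2.

Final answer: 2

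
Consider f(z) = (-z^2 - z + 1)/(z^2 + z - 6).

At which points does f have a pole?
The singularities of f are the zeros of the denominator. Factoring,
  z^2 + z - 6 = (z + 3)*(z - 2)
so the candidates are z = -3, z = 2.

Check the numerator P(z) = -z^2 - z + 1 at each one:
  P(-3) = -5 ≠ 0, so z = -3 is a (simple) pole.
  P(2) = -5 ≠ 0, so z = 2 is a (simple) pole.

Poles of f: {-3, 2}

Final answer: {-3, 2}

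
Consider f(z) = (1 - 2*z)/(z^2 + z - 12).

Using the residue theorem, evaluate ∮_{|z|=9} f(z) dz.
By the residue theorem, ∮_C f(z) dz = 2πi · (sum of the residues of f at the poles inside |z| = 9).

The denominator factors as (z - 3)*(z + 4), so the singularities of f are simple poles at z = 3, z = -4.
  |3|² = 9 < 81 = 9², so this pole is inside the contour.
  |-4|² = 16 < 81 = 9², so this pole is inside the contour.

With P(z) = 1 - 2*z and Q(z) = z^2 + z - 12, each pole is simple, so Res(f, z₀) = P(z₀)/Q'(z₀) with Q'(z) = 2*z + 1.
  Res(f, 3) = P(3)/Q'(3) = (-5)/(7) = -5/7
  Res(f, -4) = P(-4)/Q'(-4) = (9)/(-7) = -9/7

Sum of residues inside C: -2
∮_C f(z) dz = 2πi · (-2) = -4*I*pi

Final answer: -4*I*pi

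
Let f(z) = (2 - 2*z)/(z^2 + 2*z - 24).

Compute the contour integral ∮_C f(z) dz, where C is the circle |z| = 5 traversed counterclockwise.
By the residue theorem, ∮_C f(z) dz = 2πi · (sum of the residues of f at the poles inside |z| = 5).

The denominator factors as (z + 6)*(z - 4), so the singularities of f are simple poles at z = -6, z = 4.
  |-6|² = 36 > 25 = 5², so this pole is outside the contour.
  |4|² = 16 < 25 = 5², so this pole is inside the contour.

With P(z) = 2 - 2*z and Q(z) = z^2 + 2*z - 24, each pole is simple, so Res(f, z₀) = P(z₀)/Q'(z₀) with Q'(z) = 2*z + 2.
  Res(f, 4) = P(4)/Q'(4) = (-6)/(10) = -3/5

∮_C f(z) dz = 2πi · (-3/5) = -6*I*pi/5

Final answer: -6*I*pi/5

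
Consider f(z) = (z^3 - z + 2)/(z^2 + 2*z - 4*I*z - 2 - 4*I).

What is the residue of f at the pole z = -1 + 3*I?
Write f(z) = P(z)/Q(z) with P(z) = z^3 - z + 2 and Q(z) = z^2 + 2*z - 4*I*z - 2 - 4*I.
The denominator factors as Q(z) = (z + 1 - I)*(z + 1 - 3*I), so z = -1 + 3*I is a simple zero of Q and P is analytic there; z = -1 + 3*I is therefore a simple pole and
  Res(f, z₀) = P(z₀)/Q'(z₀).

Q'(z) = 2*z + 2 - 4*I, so Q'(-1 + 3*I) = 2*I.
P(-1 + 3*I) = 29 - 21*I.

Res(f, -1 + 3*I) = (29 - 21*I)/(2*I) = -21/2 - 29*I/2

Final answer: -21/2 - 29*I/2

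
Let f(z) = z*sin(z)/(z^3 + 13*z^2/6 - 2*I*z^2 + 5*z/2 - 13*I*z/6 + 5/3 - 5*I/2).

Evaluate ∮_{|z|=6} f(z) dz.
By the residue theorem, ∮_C f(z) dz = 2πi · (sum of the residues of f at the poles inside |z| = 6).

The denominator factors as (z + 1 - 2*I)*(z + 2/3 - I)*(z + 1/2 + I), so the singularities of f are simple poles at z = -1 + 2*I, z = -2/3 + I, z = -1/2 - I.
  |-1 + 2*I|² = 5 < 36 = 6², so this pole is inside the contour.
  |-2/3 + I|² = 13/9 < 36 = 6², so this pole is inside the contour.
  |-1/2 - I|² = 5/4 < 36 = 6², so this pole is inside the contour.

With P(z) = z*sin(z) and Q(z) = z^3 + 13*z^2/6 - 2*I*z^2 + 5*z/2 - 13*I*z/6 + 5/3 - 5*I/2, each pole is simple, so Res(f, z₀) = P(z₀)/Q'(z₀) with Q'(z) = 3*z^2 + 13*z/3 - 4*I*z + 5/2 - 13*I/6.
  Res(f, -1 + 2*I) = P(-1 + 2*I)/Q'(-1 + 2*I) = ((1 - 2*I)*sin(1 - 2*I))/(-17/6 - 3*I/2) = (3/185 + 129*I/185)*sin(1 - 2*I)
  Res(f, -2/3 + I) = P(-2/3 + I)/Q'(-2/3 + I) = ((2/3 - I)*sin(2/3 - I))/(35/18 + 5*I/6) = (3/29 - 81*I/145)*sin(2/3 - I)
  Res(f, -1/2 - I) = P(-1/2 - I)/Q'(-1/2 - I) = ((1/2 + I)*sin(1/2 + I))/(-71/12 - 3*I/2) = (-642/5365 - 744*I/5365)*sin(1/2 + I)

Sum of residues inside C: (3/29 - 81*I/145)*sin(2/3 - I) + (-642/5365 - 744*I/5365)*sin(1/2 + I) + (3/185 + 129*I/185)*sin(1 - 2*I)
∮_C f(z) dz = 2πi · ((3/29 - 81*I/145)*sin(2/3 - I) + (-642/5365 - 744*I/5365)*sin(1/2 + I) + (3/185 + 129*I/185)*sin(1 - 2*I)) = pi*(162/145 + 6*I/29)*sin(2/3 - I) + pi*(1488/5365 - 1284*I/5365)*sin(1/2 + I) + pi*(-258/185 + 6*I/185)*sin(1 - 2*I)

Final answer: pi*(162/145 + 6*I/29)*sin(2/3 - I) + pi*(1488/5365 - 1284*I/5365)*sin(1/2 + I) + pi*(-258/185 + 6*I/185)*sin(1 - 2*I)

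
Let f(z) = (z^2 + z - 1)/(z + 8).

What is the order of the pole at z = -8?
1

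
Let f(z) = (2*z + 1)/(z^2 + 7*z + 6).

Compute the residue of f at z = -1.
Write f(z) = P(z)/Q(z) with P(z) = 2*z + 1 and Q(z) = z^2 + 7*z + 6.
The denominator factors as Q(z) = (z + 1)*(z + 6), so z = -1 is a simple zero of Q and P is analytic there; z = -1 is therefore a simple pole and
  Res(f, z₀) = P(z₀)/Q'(z₀).

Q'(z) = 2*z + 7, so Q'(-1) = 5.
P(-1) = -1.

Res(f, -1) = (-1)/(5) = -1/5

Final answer: -1/5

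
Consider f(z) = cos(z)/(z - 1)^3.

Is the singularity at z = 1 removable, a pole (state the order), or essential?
Write f(z) = g(z)/(z - 1)^3 with g(z) = cos(z).
g is entire and g(1) = cos(1) ≠ 0, so no factor of (z - 1) cancels: the Laurent expansion of f about z = 1 starts at the power -3, i.e. lim_{z→z₀} (z - z₀)^3 f(z) = cos(1) is finite and nonzero.
So z = 1 is a pole of order 3.

Final answer: pole of order 3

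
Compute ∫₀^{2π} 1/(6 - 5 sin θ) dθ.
Call the integral J. The integrand is 2π-periodic and we integrate over a full period, so shifting θ does not change the value (θ → θ + π/2 turns sin θ into cos θ; θ → θ + π flips the sign of the trig term). Hence
  J = ∫₀^{2π} dθ/(6 + 5 cos θ).
Put z = e^{iθ}: then cos θ = (z + 1/z)/2, dθ = dz/(iz), and z runs once counterclockwise around |z| = 1:
  J = ∮_{|z|=1} 1/(6 + 5*(z + 1/z)/2) · dz/(iz) = (2/i) ∮_{|z|=1} dz/(5*z^2 + 12*z + 5).
The roots of 5*z^2 + 12*z + 5 are z = (-6 ± sqrt(6^2 - 5^2))/5, with sqrt(11) = sqrt(11); their product is 1, so only z₊ = -6/5 + sqrt(11)/5 lies inside the unit circle (z₋ = -6/5 - sqrt(11)/5 lies outside).
z₊ is a simple zero of q(z) = 5*z^2 + 12*z + 5, so Res(1/q, z₊) = 1/q'(z₊) with q'(z) = 10*z + 12; and q'(z₊) = 5*(z₊ - z₋) = 2*sqrt(11).
Therefore J = (2/i) · 2πi · 1/(2*sqrt(11)) = 2*pi/(sqrt(11)) = 2*sqrt(11)*pi/11

Final answer: 2*sqrt(11)*pi/11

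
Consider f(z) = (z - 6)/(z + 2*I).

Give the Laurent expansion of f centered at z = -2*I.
Put w = z - (-2*I), i.e. z = w - 2*I. The denominator is w, so it suffices to rewrite the numerator in powers of w.

P(z) = z - 6
P(w - 2*I) = -6 - 2*I + w

Dividing each term by w:
  f = (-6 - 2*I)/w + 1

Substituting back w = z + 2*I:
  f(z) = (-6 - 2*I)/(z + 2*I) + 1

The series is finite because the numerator is a polynomial; the negative powers form the principal part, and the coefficient of 1/(z + 2*I) gives Res(f, -2*I) = -6 - 2*I.

Final answer: (-6 - 2*I)/(z + 2*I) + 1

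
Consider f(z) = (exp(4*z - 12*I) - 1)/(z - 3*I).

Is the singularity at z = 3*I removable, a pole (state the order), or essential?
removable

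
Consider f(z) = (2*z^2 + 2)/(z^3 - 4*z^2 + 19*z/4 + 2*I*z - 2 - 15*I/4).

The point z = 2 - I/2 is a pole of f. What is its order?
Factor the denominator:
  z^3 - 4*z^2 + 19*z/4 + 2*I*z - 2 - 15*I/4 = (z - 2 + I/2)^2*(z - I)

The numerator P(z) = 2*z^2 + 2 has P(2 - I/2) = 19/2 - 4*I ≠ 0, so no factor of (z - 2 + I/2) cancels.
Near z = 2 - I/2 we can therefore write f(z) = g(z)/(z - 2 + I/2)^2 with g analytic at 2 - I/2 and g(2 - I/2) ≠ 0 (g is the numerator divided by the remaining denominator factors).

Hence z = 2 - I/2 is a pole of order 2.

Final answer: 2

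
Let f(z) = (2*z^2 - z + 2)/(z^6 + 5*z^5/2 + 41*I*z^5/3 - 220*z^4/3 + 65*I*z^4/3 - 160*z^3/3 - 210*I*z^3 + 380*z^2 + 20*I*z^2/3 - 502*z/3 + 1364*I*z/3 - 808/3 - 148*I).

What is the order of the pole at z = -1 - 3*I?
Factor the denominator:
  z^6 + 5*z^5/2 + 41*I*z^5/3 - 220*z^4/3 + 65*I*z^4/3 - 160*z^3/3 - 210*I*z^3 + 380*z^2 + 20*I*z^2/3 - 502*z/3 + 1364*I*z/3 - 808/3 - 148*I = (z + 1 + 3*I)^4*(z - 3/2 - I/3)*(z + 2*I)

The numerator P(z) = 2*z^2 - z + 2 has P(-1 - 3*I) = -13 + 15*I ≠ 0, so no factor of (z + 1 + 3*I) cancels.
Near z = -1 - 3*I we can therefore write f(z) = g(z)/(z + 1 + 3*I)^4 with g analytic at -1 - 3*I and g(-1 - 3*I) ≠ 0 (g is the numerator divided by the remaining denominator factors).

Hence z = -1 - 3*I is a pole of order 4.

Final answer: 4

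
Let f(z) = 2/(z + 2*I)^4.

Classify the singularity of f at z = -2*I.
Write f(z) = g(z)/(z + 2*I)^4 with g(z) = 2.
g is entire and g(-2*I) = 2 ≠ 0, so no factor of (z + 2*I) cancels: the Laurent expansion of f about z = -2*I starts at the power -4, i.e. lim_{z→z₀} (z - z₀)^4 f(z) = 2 is finite and nonzero.
So z = -2*I is a pole of order 4.

Final answer: pole of order 4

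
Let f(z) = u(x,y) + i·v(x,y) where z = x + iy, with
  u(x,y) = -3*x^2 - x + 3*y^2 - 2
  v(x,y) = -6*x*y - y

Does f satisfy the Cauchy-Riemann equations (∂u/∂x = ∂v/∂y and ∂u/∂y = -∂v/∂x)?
∂u/∂x = -6*x - 1
∂v/∂y = -6*x - 1
∂u/∂y = 6*y
∂v/∂x = -6*y
∂u/∂x = ∂v/∂y and ∂u/∂y = -∂v/∂x hold identically; f is analytic.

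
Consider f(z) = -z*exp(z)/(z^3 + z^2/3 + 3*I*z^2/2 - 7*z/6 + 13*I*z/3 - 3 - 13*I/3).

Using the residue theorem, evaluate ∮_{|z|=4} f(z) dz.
pi*(1656/2465 - 312*I/2465)*exp(2/3 - 2*I) + pi*(-36/145 + 32*I/145)*exp(-2 + I) + pi*(-36/85 - 8*I/85)*exp(1 - I/2)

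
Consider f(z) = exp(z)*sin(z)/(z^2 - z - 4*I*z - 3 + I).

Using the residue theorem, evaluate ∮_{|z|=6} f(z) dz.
pi*(4/5 + 2*I/5)*exp(1 + 3*I)*sin(1 + 3*I) + pi*(2/5 - 4*I/5)*exp(I)*sinh(1)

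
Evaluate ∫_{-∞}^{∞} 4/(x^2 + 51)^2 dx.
Let f(z) = 4/(z^2 + 51)^2. The denominator has no real zeros and deg Q - deg P = 4 ≥ 2, so the integral of f over the upper semicircle |z| = R tends to 0 as R → ∞. Closing the contour in the upper half-plane,
  ∫_{-∞}^{∞} f(x) dx = 2πi · Σ Res(f, z_k)  over the poles with Im z_k > 0.

Zeros of the denominator: z^2 + 51 = 0 gives z = ±sqrt(51)*I.
Upper half-plane: z = sqrt(51)*I (a pole of order 2).

Write f(z) = g(z)/(z - sqrt(51)*I)^2 with g(z) = 4/(z + sqrt(51)*I)^2. For a double pole, Res(f, z₀) = g'(z₀):
  g'(z) = -8/(z + sqrt(51)*I)^3
  Res(f, sqrt(51)*I) = g'(sqrt(51)*I) = -sqrt(51)*I/2601

∫_{-∞}^{∞} f(x) dx = 2πi · (-sqrt(51)*I/2601) = 2*sqrt(51)*pi/2601

Final answer: 2*sqrt(51)*pi/2601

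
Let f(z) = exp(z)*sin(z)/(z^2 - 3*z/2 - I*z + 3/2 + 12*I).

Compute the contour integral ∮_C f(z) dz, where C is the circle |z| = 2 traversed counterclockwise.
0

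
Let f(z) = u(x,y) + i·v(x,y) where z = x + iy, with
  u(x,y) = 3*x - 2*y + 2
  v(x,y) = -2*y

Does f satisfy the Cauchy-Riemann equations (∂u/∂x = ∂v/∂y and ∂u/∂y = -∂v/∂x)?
∂u/∂x = 3
∂v/∂y = -2
∂u/∂y = -2
∂v/∂x = 0
∂u/∂x ≠ ∂v/∂y and ∂u/∂y ≠ -∂v/∂x; the Cauchy-Riemann equations are not satisfied, so f is not analytic.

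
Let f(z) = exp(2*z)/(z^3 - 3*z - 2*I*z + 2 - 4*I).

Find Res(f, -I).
(-3/20 + I/20)*exp(-2*I)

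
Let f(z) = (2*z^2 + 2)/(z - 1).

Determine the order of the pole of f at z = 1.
Factor the denominator:
  z - 1 = (z - 1)

The numerator P(z) = 2*z^2 + 2 has P(1) = 4 ≠ 0, so no factor of (z - 1) cancels.
Near z = 1 we can therefore write f(z) = g(z)/(z - 1) with g analytic at 1 and g(1) ≠ 0 (g is just the numerator).

Hence z = 1 is a pole of order 1.

Final answer: 1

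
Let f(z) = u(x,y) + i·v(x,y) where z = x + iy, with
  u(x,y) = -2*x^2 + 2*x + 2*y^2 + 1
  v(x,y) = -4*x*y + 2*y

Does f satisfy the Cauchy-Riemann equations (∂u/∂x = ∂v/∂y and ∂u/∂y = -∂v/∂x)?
∂u/∂x = 2 - 4*x
∂v/∂y = 2 - 4*x
∂u/∂y = 4*y
∂v/∂x = -4*y
∂u/∂x = ∂v/∂y and ∂u/∂y = -∂v/∂x hold identically; f is analytic.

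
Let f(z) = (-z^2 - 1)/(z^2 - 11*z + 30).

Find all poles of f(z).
The singularities of f are the zeros of the denominator. Factoring,
  z^2 - 11*z + 30 = (z - 6)*(z - 5)
so the candidates are z = 6, z = 5.

Check the numerator P(z) = -z^2 - 1 at each one:
  P(6) = -37 ≠ 0, so z = 6 is a (simple) pole.
  P(5) = -26 ≠ 0, so z = 5 is a (simple) pole.

Poles of f: {5, 6}

Final answer: {5, 6}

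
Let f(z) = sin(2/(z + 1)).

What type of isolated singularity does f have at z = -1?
Let u = z + 1. Then
  sin(2/u) = Σ_{k≥0} (-1)^k (2)^(2k+1)/((2k+1)!·u^(2k+1)) = 2/u - 4/(3*u^3) + 4/(15*u^5) + ...
which has infinitely many negative powers of u, so sin(2/(z + 1)) has an essential singularity at z = -1.
So the singularity is essential.

Final answer: essential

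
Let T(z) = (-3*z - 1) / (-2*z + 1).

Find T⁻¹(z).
(z + 1)/(2*z - 3)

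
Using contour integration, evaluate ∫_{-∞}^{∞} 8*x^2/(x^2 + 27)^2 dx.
Let f(z) = 8*z^2/(z^2 + 27)^2. The denominator has no real zeros and deg Q - deg P = 2 ≥ 2, so the integral of f over the upper semicircle |z| = R tends to 0 as R → ∞. Closing the contour in the upper half-plane,
  ∫_{-∞}^{∞} f(x) dx = 2πi · Σ Res(f, z_k)  over the poles with Im z_k > 0.

Zeros of the denominator: z^2 + 27 = 0 gives z = ±3*sqrt(3)*I.
Upper half-plane: z = 3*sqrt(3)*I (a pole of order 2).

Write f(z) = g(z)/(z - 3*sqrt(3)*I)^2 with g(z) = 8*z^2/(z + 3*sqrt(3)*I)^2. For a double pole, Res(f, z₀) = g'(z₀):
  g'(z) = 48*sqrt(3)*I*z/(z + 3*sqrt(3)*I)^3
  Res(f, 3*sqrt(3)*I) = g'(3*sqrt(3)*I) = -2*sqrt(3)*I/9

∫_{-∞}^{∞} f(x) dx = 2πi · (-2*sqrt(3)*I/9) = 4*sqrt(3)*pi/9

Final answer: 4*sqrt(3)*pi/9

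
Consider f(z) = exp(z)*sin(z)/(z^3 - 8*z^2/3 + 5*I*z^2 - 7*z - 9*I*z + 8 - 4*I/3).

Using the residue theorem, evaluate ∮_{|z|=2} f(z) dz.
pi*(3/25 - 21*I/25)*exp(1 - I)*sin(1 - I)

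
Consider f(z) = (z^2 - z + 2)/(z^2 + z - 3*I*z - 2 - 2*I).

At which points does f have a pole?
{-1 + I, 2*I}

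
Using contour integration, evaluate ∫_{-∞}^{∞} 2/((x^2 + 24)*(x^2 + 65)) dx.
Let f(z) = 2/((z^2 + 24)*(z^2 + 65)). The denominator has no real zeros and deg Q - deg P = 4 ≥ 2, so the integral of f over the upper semicircle |z| = R tends to 0 as R → ∞. Closing the contour in the upper half-plane,
  ∫_{-∞}^{∞} f(x) dx = 2πi · Σ Res(f, z_k)  over the poles with Im z_k > 0.

Zeros of the denominator: z^2 + 24 = 0 gives z = ±2*sqrt(6)*I; z^2 + 65 = 0 gives z = ±sqrt(65)*I.
Upper half-plane: z = 2*sqrt(6)*I, z = sqrt(65)*I (simple).

Each pole is a simple zero of Q(z) = z^4 + 89*z^2 + 1560, so Res(f, z₀) = P(z₀)/Q'(z₀) with P(z) = 2, Q'(z) = 4*z^3 + 178*z:
  Res(f, 2*sqrt(6)*I) = (2)/(164*sqrt(6)*I) = -sqrt(6)*I/492
  Res(f, sqrt(65)*I) = (2)/(-82*sqrt(65)*I) = sqrt(65)*I/2665

Sum of residues: I*(-sqrt(6)/492 + sqrt(65)/2665)
∫_{-∞}^{∞} f(x) dx = 2πi · (I*(-sqrt(6)/492 + sqrt(65)/2665)) = pi*(-12*sqrt(65) + 65*sqrt(6))/15990

Final answer: pi*(-12*sqrt(65) + 65*sqrt(6))/15990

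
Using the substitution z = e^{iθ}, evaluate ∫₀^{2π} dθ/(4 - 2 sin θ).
Call the integral J. The integrand is 2π-periodic and we integrate over a full period, so shifting θ does not change the value (θ → θ + π/2 turns sin θ into cos θ; θ → θ + π flips the sign of the trig term). Hence
  J = ∫₀^{2π} dθ/(4 + 2 cos θ).
Put z = e^{iθ}: then cos θ = (z + 1/z)/2, dθ = dz/(iz), and z runs once counterclockwise around |z| = 1:
  J = ∮_{|z|=1} 1/(4 + 2*(z + 1/z)/2) · dz/(iz) = (2/i) ∮_{|z|=1} dz/(2*z^2 + 8*z + 2).
The roots of 2*z^2 + 8*z + 2 are z = (-4 ± sqrt(4^2 - 2^2))/2, with sqrt(12) = 2*sqrt(3); their product is 1, so only z₊ = -2 + sqrt(3) lies inside the unit circle (z₋ = -2 - sqrt(3) lies outside).
z₊ is a simple zero of q(z) = 2*z^2 + 8*z + 2, so Res(1/q, z₊) = 1/q'(z₊) with q'(z) = 4*z + 8; and q'(z₊) = 2*(z₊ - z₋) = 4*sqrt(3).
Therefore J = (2/i) · 2πi · 1/(4*sqrt(3)) = 2*pi/(2*sqrt(3)) = sqrt(3)*pi/3

Final answer: sqrt(3)*pi/3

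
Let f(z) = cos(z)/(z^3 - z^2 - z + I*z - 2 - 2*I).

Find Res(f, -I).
Write f(z) = P(z)/Q(z) with P(z) = cos(z) and Q(z) = z^3 - z^2 - z + I*z - 2 - 2*I.
The denominator factors as Q(z) = (z - 2)*(z + 1 - I)*(z + I), so z = -I is a simple zero of Q and P is analytic there; z = -I is therefore a simple pole and
  Res(f, z₀) = P(z₀)/Q'(z₀).

Q'(z) = 3*z^2 - 2*z - 1 + I, so Q'(-I) = -4 + 3*I.
P(-I) = cosh(1).

Res(f, -I) = (cosh(1))/(-4 + 3*I) = (-4/25 - 3*I/25)*cosh(1)

Final answer: (-4/25 - 3*I/25)*cosh(1)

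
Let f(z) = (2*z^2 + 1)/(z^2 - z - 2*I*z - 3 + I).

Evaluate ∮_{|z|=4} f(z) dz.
By the residue theorem, ∮_C f(z) dz = 2πi · (sum of the residues of f at the poles inside |z| = 4).

The denominator factors as (z - 2 - I)*(z + 1 - I), so the singularities of f are simple poles at z = 2 + I, z = -1 + I.
  |2 + I|² = 5 < 16 = 4², so this pole is inside the contour.
  |-1 + I|² = 2 < 16 = 4², so this pole is inside the contour.

With P(z) = 2*z^2 + 1 and Q(z) = z^2 - z - 2*I*z - 3 + I, each pole is simple, so Res(f, z₀) = P(z₀)/Q'(z₀) with Q'(z) = 2*z - 1 - 2*I.
  Res(f, 2 + I) = P(2 + I)/Q'(2 + I) = (7 + 8*I)/(3) = 7/3 + 8*I/3
  Res(f, -1 + I) = P(-1 + I)/Q'(-1 + I) = (1 - 4*I)/(-3) = -1/3 + 4*I/3

Sum of residues inside C: 2 + 4*I
∮_C f(z) dz = 2πi · (2 + 4*I) = pi*(-8 + 4*I)

Final answer: pi*(-8 + 4*I)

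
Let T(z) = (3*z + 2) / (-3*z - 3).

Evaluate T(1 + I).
Substitute z = 1 + I:
  numerator:   3*(1 + I) + 2 = 5 + 3*I
  denominator: -3*(1 + I) - 3 = -6 - 3*I
T(1 + I) = (5 + 3*I)/(-6 - 3*I); multiplying numerator and denominator by the conjugate -6 + 3*I gives (-39 - 3*I)/45 = -13/15 - I/15

Final answer: -13/15 - I/15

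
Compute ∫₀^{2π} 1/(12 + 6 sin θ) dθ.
Call the integral J. The integrand is 2π-periodic and we integrate over a full period, so shifting θ does not change the value (θ → θ + π/2 turns sin θ into cos θ). Hence
  J = ∫₀^{2π} dθ/(12 + 6 cos θ).
Put z = e^{iθ}: then cos θ = (z + 1/z)/2, dθ = dz/(iz), and z runs once counterclockwise around |z| = 1:
  J = ∮_{|z|=1} 1/(12 + 6*(z + 1/z)/2) · dz/(iz) = (2/i) ∮_{|z|=1} dz/(6*z^2 + 24*z + 6).
The roots of 6*z^2 + 24*z + 6 are z = (-12 ± sqrt(12^2 - 6^2))/6, with sqrt(108) = 6*sqrt(3); their product is 1, so only z₊ = -2 + sqrt(3) lies inside the unit circle (z₋ = -2 - sqrt(3) lies outside).
z₊ is a simple zero of q(z) = 6*z^2 + 24*z + 6, so Res(1/q, z₊) = 1/q'(z₊) with q'(z) = 12*z + 24; and q'(z₊) = 6*(z₊ - z₋) = 12*sqrt(3).
Therefore J = (2/i) · 2πi · 1/(12*sqrt(3)) = 2*pi/(6*sqrt(3)) = sqrt(3)*pi/9

Final answer: sqrt(3)*pi/9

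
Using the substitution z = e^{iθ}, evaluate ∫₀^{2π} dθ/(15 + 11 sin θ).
Call the integral J. The integrand is 2π-periodic and we integrate over a full period, so shifting θ does not change the value (θ → θ + π/2 turns sin θ into cos θ). Hence
  J = ∫₀^{2π} dθ/(15 + 11 cos θ).
Put z = e^{iθ}: then cos θ = (z + 1/z)/2, dθ = dz/(iz), and z runs once counterclockwise around |z| = 1:
  J = ∮_{|z|=1} 1/(15 + 11*(z + 1/z)/2) · dz/(iz) = (2/i) ∮_{|z|=1} dz/(11*z^2 + 30*z + 11).
The roots of 11*z^2 + 30*z + 11 are z = (-15 ± sqrt(15^2 - 11^2))/11, with sqrt(104) = 2*sqrt(26); their product is 1, so only z₊ = -15/11 + 2*sqrt(26)/11 lies inside the unit circle (z₋ = -15/11 - 2*sqrt(26)/11 lies outside).
z₊ is a simple zero of q(z) = 11*z^2 + 30*z + 11, so Res(1/q, z₊) = 1/q'(z₊) with q'(z) = 22*z + 30; and q'(z₊) = 11*(z₊ - z₋) = 4*sqrt(26).
Therefore J = (2/i) · 2πi · 1/(4*sqrt(26)) = 2*pi/(2*sqrt(26)) = sqrt(26)*pi/26

Final answer: sqrt(26)*pi/26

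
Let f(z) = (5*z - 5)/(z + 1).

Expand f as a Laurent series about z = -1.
Put w = z - (-1), i.e. z = w - 1. The denominator is w, so it suffices to rewrite the numerator in powers of w.

P(z) = 5*z - 5
P(w - 1) = -10 + 5*w

Dividing each term by w:
  f = -10/w + 5

Substituting back w = z + 1:
  f(z) = -10/(z + 1) + 5

The series is finite because the numerator is a polynomial; the negative powers form the principal part, and the coefficient of 1/(z + 1) gives Res(f, -1) = -10.

Final answer: -10/(z + 1) + 5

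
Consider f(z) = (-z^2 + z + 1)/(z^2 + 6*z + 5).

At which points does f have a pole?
{-5, -1}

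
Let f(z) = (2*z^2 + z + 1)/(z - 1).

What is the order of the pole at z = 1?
1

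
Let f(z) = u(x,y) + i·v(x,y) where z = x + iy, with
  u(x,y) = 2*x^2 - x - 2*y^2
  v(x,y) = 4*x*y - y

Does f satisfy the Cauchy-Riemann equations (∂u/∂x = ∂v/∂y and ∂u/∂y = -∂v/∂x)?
∂u/∂x = 4*x - 1
∂v/∂y = 4*x - 1
∂u/∂y = -4*y
∂v/∂x = 4*y
∂u/∂x = ∂v/∂y and ∂u/∂y = -∂v/∂x hold identically; f is analytic.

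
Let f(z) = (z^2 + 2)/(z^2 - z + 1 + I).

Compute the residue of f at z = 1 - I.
Write f(z) = P(z)/Q(z) with P(z) = z^2 + 2 and Q(z) = z^2 - z + 1 + I.
The denominator factors as Q(z) = (z - I)*(z - 1 + I), so z = 1 - I is a simple zero of Q and P is analytic there; z = 1 - I is therefore a simple pole and
  Res(f, z₀) = P(z₀)/Q'(z₀).

Q'(z) = 2*z - 1, so Q'(1 - I) = 1 - 2*I.
P(1 - I) = 2 - 2*I.

Res(f, 1 - I) = (2 - 2*I)/(1 - 2*I) = 6/5 + 2*I/5

Final answer: 6/5 + 2*I/5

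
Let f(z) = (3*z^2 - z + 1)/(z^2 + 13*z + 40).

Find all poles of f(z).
The singularities of f are the zeros of the denominator. Factoring,
  z^2 + 13*z + 40 = (z + 5)*(z + 8)
so the candidates are z = -5, z = -8.

Check the numerator P(z) = 3*z^2 - z + 1 at each one:
  P(-5) = 81 ≠ 0, so z = -5 is a (simple) pole.
  P(-8) = 201 ≠ 0, so z = -8 is a (simple) pole.

Poles of f: {-8, -5}

Final answer: {-8, -5}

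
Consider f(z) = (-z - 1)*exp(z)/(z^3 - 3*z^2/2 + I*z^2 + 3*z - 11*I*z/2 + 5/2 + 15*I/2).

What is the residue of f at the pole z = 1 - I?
Write f(z) = P(z)/Q(z) with P(z) = (-z - 1)*exp(z) and Q(z) = z^3 - 3*z^2/2 + I*z^2 + 3*z - 11*I*z/2 + 5/2 + 15*I/2.
The denominator factors as Q(z) = (z + 1 + 2*I)*(z - 1 + I)*(z - 3/2 - 2*I), so z = 1 - I is a simple zero of Q and P is analytic there; z = 1 - I is therefore a simple pole and
  Res(f, z₀) = P(z₀)/Q'(z₀).

Q'(z) = 3*z^2 - 3*z + 2*I*z + 3 - 11*I/2, so Q'(1 - I) = 2 - 13*I/2.
P(1 - I) = (-2 + I)*exp(1 - I).

Res(f, 1 - I) = ((-2 + I)*exp(1 - I))/(2 - 13*I/2) = (-42/185 - 44*I/185)*exp(1 - I)

Final answer: (-42/185 - 44*I/185)*exp(1 - I)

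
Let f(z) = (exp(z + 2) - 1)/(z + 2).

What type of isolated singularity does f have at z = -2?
Let u = z + 2. The exponent is z + 2 = u, so
  f = (e^(u) - 1)/u = ((u) + (u)^2/2 + (u)^3/6 + ...)/u = 1 + (1/2)*u + (1/6)*u^2 + ...
The Laurent expansion about u = 0 has no negative powers; equivalently lim_{z→-2} f(z) = 1 exists and is finite.
So the singularity is removable.

Final answer: removable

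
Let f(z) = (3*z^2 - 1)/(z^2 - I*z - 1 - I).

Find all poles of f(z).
The singularities of f are the zeros of the denominator. Factoring,
  z^2 - I*z - 1 - I = (z + 1)*(z - 1 - I)
so the candidates are z = -1, z = 1 + I.

Check the numerator P(z) = 3*z^2 - 1 at each one:
  P(-1) = 2 ≠ 0, so z = -1 is a (simple) pole.
  P(1 + I) = -1 + 6*I ≠ 0, so z = 1 + I is a (simple) pole.

Poles of f: {-1, 1 + I}

Final answer: {-1, 1 + I}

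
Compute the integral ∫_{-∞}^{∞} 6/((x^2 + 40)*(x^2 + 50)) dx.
Let f(z) = 6/((z^2 + 40)*(z^2 + 50)). The denominator has no real zeros and deg Q - deg P = 4 ≥ 2, so the integral of f over the upper semicircle |z| = R tends to 0 as R → ∞. Closing the contour in the upper half-plane,
  ∫_{-∞}^{∞} f(x) dx = 2πi · Σ Res(f, z_k)  over the poles with Im z_k > 0.

Zeros of the denominator: z^2 + 50 = 0 gives z = ±5*sqrt(2)*I; z^2 + 40 = 0 gives z = ±2*sqrt(10)*I.
Upper half-plane: z = 2*sqrt(10)*I, z = 5*sqrt(2)*I (simple).

Each pole is a simple zero of Q(z) = z^4 + 90*z^2 + 2000, so Res(f, z₀) = P(z₀)/Q'(z₀) with P(z) = 6, Q'(z) = 4*z^3 + 180*z:
  Res(f, 2*sqrt(10)*I) = (6)/(40*sqrt(10)*I) = -3*sqrt(10)*I/200
  Res(f, 5*sqrt(2)*I) = (6)/(-100*sqrt(2)*I) = 3*sqrt(2)*I/100

Sum of residues: 3*I*(-sqrt(10) + 2*sqrt(2))/200
∫_{-∞}^{∞} f(x) dx = 2πi · (3*I*(-sqrt(10) + 2*sqrt(2))/200) = 3*pi*(-2*sqrt(2) + sqrt(10))/100

Final answer: 3*pi*(-2*sqrt(2) + sqrt(10))/100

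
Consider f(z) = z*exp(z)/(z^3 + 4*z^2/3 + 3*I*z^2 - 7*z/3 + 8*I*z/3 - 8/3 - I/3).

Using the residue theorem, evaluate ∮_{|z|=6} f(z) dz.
By the residue theorem, ∮_C f(z) dz = 2πi · (sum of the residues of f at the poles inside |z| = 6).

The denominator factors as (z + 1)*(z - 2/3 + I)*(z + 1 + 2*I), so the singularities of f are simple poles at z = -1, z = 2/3 - I, z = -1 - 2*I.
  |-1|² = 1 < 36 = 6², so this pole is inside the contour.
  |2/3 - I|² = 13/9 < 36 = 6², so this pole is inside the contour.
  |-1 - 2*I|² = 5 < 36 = 6², so this pole is inside the contour.

With P(z) = z*exp(z) and Q(z) = z^3 + 4*z^2/3 + 3*I*z^2 - 7*z/3 + 8*I*z/3 - 8/3 - I/3, each pole is simple, so Res(f, z₀) = P(z₀)/Q'(z₀) with Q'(z) = 3*z^2 + 8*z/3 + 6*I*z - 7/3 + 8*I/3.
  Res(f, -1) = P(-1)/Q'(-1) = (-exp(-1))/(-2 - 10*I/3) = (9/68 - 15*I/68)*exp(-1)
  Res(f, 2/3 - I) = P(2/3 - I)/Q'(2/3 - I) = ((2/3 - I)*exp(2/3 - I))/(34/9) = (3/17 - 9*I/34)*exp(2/3 - I)
  Res(f, -1 - 2*I) = P(-1 - 2*I)/Q'(-1 - 2*I) = ((-1 - 2*I)*exp(-1 - 2*I))/(-2 + 10*I/3) = (-21/68 + 33*I/68)*exp(-1 - 2*I)

Sum of residues inside C: (3/17 - 9*I/34)*exp(2/3 - I) + (9/68 - 15*I/68)*exp(-1) + (-21/68 + 33*I/68)*exp(-1 - 2*I)
∮_C f(z) dz = 2πi · ((3/17 - 9*I/34)*exp(2/3 - I) + (9/68 - 15*I/68)*exp(-1) + (-21/68 + 33*I/68)*exp(-1 - 2*I)) = pi*(9/17 + 6*I/17)*exp(2/3 - I) + pi*(15/34 + 9*I/34)*exp(-1) + pi*(-33/34 - 21*I/34)*exp(-1 - 2*I)

Final answer: pi*(9/17 + 6*I/17)*exp(2/3 - I) + pi*(15/34 + 9*I/34)*exp(-1) + pi*(-33/34 - 21*I/34)*exp(-1 - 2*I)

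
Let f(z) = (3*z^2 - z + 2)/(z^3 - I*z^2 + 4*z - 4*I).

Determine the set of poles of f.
The singularities of f are the zeros of the denominator. Factoring,
  z^3 - I*z^2 + 4*z - 4*I = (z - I)*(z - 2*I)*(z + 2*I)
so the candidates are z = I, z = 2*I, z = -2*I.

Check the numerator P(z) = 3*z^2 - z + 2 at each one:
  P(I) = -1 - I ≠ 0, so z = I is a (simple) pole.
  P(2*I) = -10 - 2*I ≠ 0, so z = 2*I is a (simple) pole.
  P(-2*I) = -10 + 2*I ≠ 0, so z = -2*I is a (simple) pole.

Poles of f: {-2*I, I, 2*I}

Final answer: {-2*I, I, 2*I}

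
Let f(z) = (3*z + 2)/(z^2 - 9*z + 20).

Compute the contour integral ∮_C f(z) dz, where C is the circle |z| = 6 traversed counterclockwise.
By the residue theorem, ∮_C f(z) dz = 2πi · (sum of the residues of f at the poles inside |z| = 6).

The denominator factors as (z - 5)*(z - 4), so the singularities of f are simple poles at z = 5, z = 4.
  |5|² = 25 < 36 = 6², so this pole is inside the contour.
  |4|² = 16 < 36 = 6², so this pole is inside the contour.

With P(z) = 3*z + 2 and Q(z) = z^2 - 9*z + 20, each pole is simple, so Res(f, z₀) = P(z₀)/Q'(z₀) with Q'(z) = 2*z - 9.
  Res(f, 5) = P(5)/Q'(5) = (17)/(1) = 17
  Res(f, 4) = P(4)/Q'(4) = (14)/(-1) = -14

Sum of residues inside C: 3
∮_C f(z) dz = 2πi · (3) = 6*I*pi

Final answer: 6*I*pi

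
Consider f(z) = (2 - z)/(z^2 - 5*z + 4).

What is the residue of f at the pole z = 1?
Write f(z) = P(z)/Q(z) with P(z) = 2 - z and Q(z) = z^2 - 5*z + 4.
The denominator factors as Q(z) = (z - 1)*(z - 4), so z = 1 is a simple zero of Q and P is analytic there; z = 1 is therefore a simple pole and
  Res(f, z₀) = P(z₀)/Q'(z₀).

Q'(z) = 2*z - 5, so Q'(1) = -3.
P(1) = 1.

Res(f, 1) = (1)/(-3) = -1/3

Final answer: -1/3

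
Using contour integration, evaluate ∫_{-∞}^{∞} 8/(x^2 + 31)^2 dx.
4*sqrt(31)*pi/961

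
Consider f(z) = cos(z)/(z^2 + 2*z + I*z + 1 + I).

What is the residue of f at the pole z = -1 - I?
I*cos(1 + I)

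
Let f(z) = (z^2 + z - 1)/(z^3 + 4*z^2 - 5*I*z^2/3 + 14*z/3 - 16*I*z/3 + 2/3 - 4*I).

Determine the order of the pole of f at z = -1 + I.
Factor the denominator:
  z^3 + 4*z^2 - 5*I*z^2/3 + 14*z/3 - 16*I*z/3 + 2/3 - 4*I = (z + 1 - I)^2*(z + 2 + I/3)

The numerator P(z) = z^2 + z - 1 has P(-1 + I) = -2 - I ≠ 0, so no factor of (z + 1 - I) cancels.
Near z = -1 + I we can therefore write f(z) = g(z)/(z + 1 - I)^2 with g analytic at -1 + I and g(-1 + I) ≠ 0 (g is the numerator divided by the remaining denominator factors).

Hence z = -1 + I is a pole of order 2.

Final answer: 2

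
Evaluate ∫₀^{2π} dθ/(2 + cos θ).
Let J = ∫₀^{2π} dθ/(2 + cos θ).
Put z = e^{iθ}: then cos θ = (z + 1/z)/2, dθ = dz/(iz), and z runs once counterclockwise around |z| = 1:
  J = ∮_{|z|=1} 1/(2 + (z + 1/z)/2) · dz/(iz) = (2/i) ∮_{|z|=1} dz/(z^2 + 4*z + 1).
The roots of z^2 + 4*z + 1 are z = (-2 ± sqrt(2^2 - 1^2)), with sqrt(3) = sqrt(3); their product is 1, so only z₊ = -2 + sqrt(3) lies inside the unit circle (z₋ = -2 - sqrt(3) lies outside).
z₊ is a simple zero of q(z) = z^2 + 4*z + 1, so Res(1/q, z₊) = 1/q'(z₊) with q'(z) = 2*z + 4; and q'(z₊) = (z₊ - z₋) = 2*sqrt(3).
Therefore J = (2/i) · 2πi · 1/(2*sqrt(3)) = 2*pi/(sqrt(3)) = 2*sqrt(3)*pi/3

Final answer: 2*sqrt(3)*pi/3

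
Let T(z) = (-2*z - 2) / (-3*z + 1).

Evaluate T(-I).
Substitute z = -I:
  numerator:   -2*(-I) - 2 = -2 + 2*I
  denominator: -3*(-I) + 1 = 1 + 3*I
T(-I) = (-2 + 2*I)/(1 + 3*I); multiplying numerator and denominator by the conjugate 1 - 3*I gives (4 + 8*I)/10 = 2/5 + 4*I/5

Final answer: 2/5 + 4*I/5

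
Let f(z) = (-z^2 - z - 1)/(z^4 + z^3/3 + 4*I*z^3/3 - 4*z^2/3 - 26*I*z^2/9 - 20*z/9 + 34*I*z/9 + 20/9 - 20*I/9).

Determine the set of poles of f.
The singularities of f are the zeros of the denominator. Factoring,
  z^4 + z^3/3 + 4*I*z^3/3 - 4*z^2/3 - 26*I*z^2/9 - 20*z/9 + 34*I*z/9 + 20/9 - 20*I/9 = (z - 1)*(z - 1 + I/3)*(z + 1/3 - I)*(z + 2 + 2*I)
so the candidates are z = 1, z = 1 - I/3, z = -1/3 + I, z = -2 - 2*I.

Check the numerator P(z) = -z^2 - z - 1 at each one:
  P(1) = -3 ≠ 0, so z = 1 is a (simple) pole.
  P(1 - I/3) = -26/9 + I ≠ 0, so z = 1 - I/3 is a (simple) pole.
  P(-1/3 + I) = 2/9 - I/3 ≠ 0, so z = -1/3 + I is a (simple) pole.
  P(-2 - 2*I) = 1 - 6*I ≠ 0, so z = -2 - 2*I is a (simple) pole.

Poles of f: {-2 - 2*I, -1/3 + I, 1 - I/3, 1}

Final answer: {-2 - 2*I, -1/3 + I, 1 - I/3, 1}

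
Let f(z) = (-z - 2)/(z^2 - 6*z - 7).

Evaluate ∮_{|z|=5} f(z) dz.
By the residue theorem, ∮_C f(z) dz = 2πi · (sum of the residues of f at the poles inside |z| = 5).

The denominator factors as (z - 7)*(z + 1), so the singularities of f are simple poles at z = 7, z = -1.
  |7|² = 49 > 25 = 5², so this pole is outside the contour.
  |-1|² = 1 < 25 = 5², so this pole is inside the contour.

With P(z) = -z - 2 and Q(z) = z^2 - 6*z - 7, each pole is simple, so Res(f, z₀) = P(z₀)/Q'(z₀) with Q'(z) = 2*z - 6.
  Res(f, -1) = P(-1)/Q'(-1) = (-1)/(-8) = 1/8

∮_C f(z) dz = 2πi · (1/8) = I*pi/4

Final answer: I*pi/4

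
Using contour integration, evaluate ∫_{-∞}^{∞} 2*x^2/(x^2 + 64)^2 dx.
Let f(z) = 2*z^2/(z^2 + 64)^2. The denominator has no real zeros and deg Q - deg P = 2 ≥ 2, so the integral of f over the upper semicircle |z| = R tends to 0 as R → ∞. Closing the contour in the upper half-plane,
  ∫_{-∞}^{∞} f(x) dx = 2πi · Σ Res(f, z_k)  over the poles with Im z_k > 0.

Zeros of the denominator: z^2 + 64 = 0 gives z = ±8*I.
Upper half-plane: z = 8*I (a pole of order 2).

Write f(z) = g(z)/(z - 8*I)^2 with g(z) = 2*z^2/(z + 8*I)^2. For a double pole, Res(f, z₀) = g'(z₀):
  g'(z) = 32*I*z/(z + 8*I)^3
  Res(f, 8*I) = g'(8*I) = -I/16

∫_{-∞}^{∞} f(x) dx = 2πi · (-I/16) = pi/8

Final answer: pi/8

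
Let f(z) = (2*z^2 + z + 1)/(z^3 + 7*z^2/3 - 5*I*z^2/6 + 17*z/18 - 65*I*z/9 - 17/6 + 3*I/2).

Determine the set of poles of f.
The singularities of f are the zeros of the denominator. Factoring,
  z^3 + 7*z^2/3 - 5*I*z^2/6 + 17*z/18 - 65*I*z/9 - 17/6 + 3*I/2 = (z + 3 + 3*I/2)*(z - 1/3 - I/3)*(z - 1/3 - 2*I)
so the candidates are z = -3 - 3*I/2, z = 1/3 + I/3, z = 1/3 + 2*I.

Check the numerator P(z) = 2*z^2 + z + 1 at each one:
  P(-3 - 3*I/2) = 23/2 + 33*I/2 ≠ 0, so z = -3 - 3*I/2 is a (simple) pole.
  P(1/3 + I/3) = 4/3 + 7*I/9 ≠ 0, so z = 1/3 + I/3 is a (simple) pole.
  P(1/3 + 2*I) = -58/9 + 14*I/3 ≠ 0, so z = 1/3 + 2*I is a (simple) pole.

Poles of f: {-3 - 3*I/2, 1/3 + I/3, 1/3 + 2*I}

Final answer: {-3 - 3*I/2, 1/3 + I/3, 1/3 + 2*I}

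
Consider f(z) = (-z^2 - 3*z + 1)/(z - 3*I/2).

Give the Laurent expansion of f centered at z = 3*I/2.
(13/4 - 9*I/2)/(z - 3*I/2) - 3 - 3*I - (z - 3*I/2)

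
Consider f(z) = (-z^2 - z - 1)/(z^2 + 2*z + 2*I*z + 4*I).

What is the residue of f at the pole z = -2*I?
Write f(z) = P(z)/Q(z) with P(z) = -z^2 - z - 1 and Q(z) = z^2 + 2*z + 2*I*z + 4*I.
The denominator factors as Q(z) = (z + 2)*(z + 2*I), so z = -2*I is a simple zero of Q and P is analytic there; z = -2*I is therefore a simple pole and
  Res(f, z₀) = P(z₀)/Q'(z₀).

Q'(z) = 2*z + 2 + 2*I, so Q'(-2*I) = 2 - 2*I.
P(-2*I) = 3 + 2*I.

Res(f, -2*I) = (3 + 2*I)/(2 - 2*I) = 1/4 + 5*I/4

Final answer: 1/4 + 5*I/4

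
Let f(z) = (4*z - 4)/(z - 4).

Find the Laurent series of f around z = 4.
Put w = z - (4), i.e. z = w + 4. The denominator is w, so it suffices to rewrite the numerator in powers of w.

P(z) = 4*z - 4
P(w + 4) = 12 + 4*w

Dividing each term by w:
  f = 12/w + 4

Substituting back w = z - 4:
  f(z) = 12/(z - 4) + 4

The series is finite because the numerator is a polynomial; the negative powers form the principal part, and the coefficient of 1/(z - 4) gives Res(f, 4) = 12.

Final answer: 12/(z - 4) + 4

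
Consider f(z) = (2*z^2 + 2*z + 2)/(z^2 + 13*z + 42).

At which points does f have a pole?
{-7, -6}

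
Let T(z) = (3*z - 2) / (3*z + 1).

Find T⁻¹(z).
Set w = T(z) = (3*z - 2) / (3*z + 1) and solve for z:
  w*(3*z + 1) = 3*z - 2
  w + z*(3*w - 3) + 2 = 0
  z*(3*w - 3) = -w - 2
  z = (w + 2)/(3 - 3*w)
Renaming the variable, T⁻¹(z) = (z + 2)/(-3*z + 3) = (-z - 2)/(3*z - 3).
(Check: ad - bc = 9 ≠ 0, so T is invertible.)

Final answer: (-z - 2)/(3*z - 3)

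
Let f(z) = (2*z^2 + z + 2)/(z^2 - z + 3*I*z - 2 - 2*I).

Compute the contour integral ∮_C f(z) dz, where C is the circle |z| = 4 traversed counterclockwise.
pi*(12 + 6*I)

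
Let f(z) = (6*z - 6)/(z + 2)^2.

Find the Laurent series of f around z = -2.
Put w = z - (-2), i.e. z = w - 2. The denominator is w^2, so it suffices to rewrite the numerator in powers of w.

P(z) = 6*z - 6
P(w - 2) = -18 + 6*w

Dividing each term by w^2:
  f = -18/w^2 + 6/w

Substituting back w = z + 2:
  f(z) = -18/(z + 2)^2 + 6/(z + 2)

The series is finite because the numerator is a polynomial; the negative powers form the principal part, and the coefficient of 1/(z + 2) gives Res(f, -2) = 6.

Final answer: -18/(z + 2)^2 + 6/(z + 2)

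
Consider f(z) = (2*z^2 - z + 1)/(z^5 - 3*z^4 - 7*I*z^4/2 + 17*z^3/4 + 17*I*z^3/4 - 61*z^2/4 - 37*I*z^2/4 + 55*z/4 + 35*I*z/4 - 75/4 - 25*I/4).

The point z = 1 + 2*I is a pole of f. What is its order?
Factor the denominator:
  z^5 - 3*z^4 - 7*I*z^4/2 + 17*z^3/4 + 17*I*z^3/4 - 61*z^2/4 - 37*I*z^2/4 + 55*z/4 + 35*I*z/4 - 75/4 - 25*I/4 = (z - 1 - 2*I)^3*(z + 1/2 + 3*I/2)*(z - 1/2 + I)

The numerator P(z) = 2*z^2 - z + 1 has P(1 + 2*I) = -6 + 6*I ≠ 0, so no factor of (z - 1 - 2*I) cancels.
Near z = 1 + 2*I we can therefore write f(z) = g(z)/(z - 1 - 2*I)^3 with g analytic at 1 + 2*I and g(1 + 2*I) ≠ 0 (g is the numerator divided by the remaining denominator factors).

Hence z = 1 + 2*I is a pole of order 3.

Final answer: 3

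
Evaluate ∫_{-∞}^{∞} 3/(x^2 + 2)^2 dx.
Let f(z) = 3/(z^2 + 2)^2. The denominator has no real zeros and deg Q - deg P = 4 ≥ 2, so the integral of f over the upper semicircle |z| = R tends to 0 as R → ∞. Closing the contour in the upper half-plane,
  ∫_{-∞}^{∞} f(x) dx = 2πi · Σ Res(f, z_k)  over the poles with Im z_k > 0.

Zeros of the denominator: z^2 + 2 = 0 gives z = ±sqrt(2)*I.
Upper half-plane: z = sqrt(2)*I (a pole of order 2).

Write f(z) = g(z)/(z - sqrt(2)*I)^2 with g(z) = 3/(z + sqrt(2)*I)^2. For a double pole, Res(f, z₀) = g'(z₀):
  g'(z) = -6/(z + sqrt(2)*I)^3
  Res(f, sqrt(2)*I) = g'(sqrt(2)*I) = -3*sqrt(2)*I/16

∫_{-∞}^{∞} f(x) dx = 2πi · (-3*sqrt(2)*I/16) = 3*sqrt(2)*pi/8

Final answer: 3*sqrt(2)*pi/8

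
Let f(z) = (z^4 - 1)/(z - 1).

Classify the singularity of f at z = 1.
The numerator vanishes at z = 1 ((1)^4 = 1), so it is divisible by z - 1:
  z^4 - 1 = (z - 1)*(z^3 + z^2 + z + 1)
Hence for z ≠ 1, f(z) = z^3 + z^2 + z + 1, a polynomial, and lim_{z→1} f(z) = 4 is finite.
So the singularity is removable.

Final answer: removable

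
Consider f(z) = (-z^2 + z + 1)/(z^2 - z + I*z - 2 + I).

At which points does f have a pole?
{-1, 2 - I}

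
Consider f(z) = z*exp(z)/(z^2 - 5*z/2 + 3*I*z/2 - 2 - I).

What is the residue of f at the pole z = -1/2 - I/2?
Write f(z) = P(z)/Q(z) with P(z) = z*exp(z) and Q(z) = z^2 - 5*z/2 + 3*I*z/2 - 2 - I.
The denominator factors as Q(z) = (z + 1/2 + I/2)*(z - 3 + I), so z = -1/2 - I/2 is a simple zero of Q and P is analytic there; z = -1/2 - I/2 is therefore a simple pole and
  Res(f, z₀) = P(z₀)/Q'(z₀).

Q'(z) = 2*z - 5/2 + 3*I/2, so Q'(-1/2 - I/2) = -7/2 + I/2.
P(-1/2 - I/2) = (-1/2 - I/2)*exp(-1/2 - I/2).

Res(f, -1/2 - I/2) = ((-1/2 - I/2)*exp(-1/2 - I/2))/(-7/2 + I/2) = (3/25 + 4*I/25)*exp(-1/2 - I/2)

Final answer: (3/25 + 4*I/25)*exp(-1/2 - I/2)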